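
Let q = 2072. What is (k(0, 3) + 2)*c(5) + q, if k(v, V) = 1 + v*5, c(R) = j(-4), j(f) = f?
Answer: 2060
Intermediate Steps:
c(R) = -4
k(v, V) = 1 + 5*v
(k(0, 3) + 2)*c(5) + q = ((1 + 5*0) + 2)*(-4) + 2072 = ((1 + 0) + 2)*(-4) + 2072 = (1 + 2)*(-4) + 2072 = 3*(-4) + 2072 = -12 + 2072 = 2060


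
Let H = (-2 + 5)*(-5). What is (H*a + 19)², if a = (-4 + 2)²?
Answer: 1681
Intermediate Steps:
a = 4 (a = (-2)² = 4)
H = -15 (H = 3*(-5) = -15)
(H*a + 19)² = (-15*4 + 19)² = (-60 + 19)² = (-41)² = 1681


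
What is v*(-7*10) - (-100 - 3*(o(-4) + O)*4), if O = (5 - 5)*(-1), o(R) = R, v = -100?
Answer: 7052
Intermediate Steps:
O = 0 (O = 0*(-1) = 0)
v*(-7*10) - (-100 - 3*(o(-4) + O)*4) = -(-700)*10 - (-100 - 3*(-4 + 0)*4) = -100*(-70) - (-100 - (-12)*4) = 7000 - (-100 - 3*(-16)) = 7000 - (-100 + 48) = 7000 - 1*(-52) = 7000 + 52 = 7052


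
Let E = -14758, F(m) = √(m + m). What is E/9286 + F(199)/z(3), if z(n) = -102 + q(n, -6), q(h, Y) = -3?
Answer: -7379/4643 - √398/105 ≈ -1.7793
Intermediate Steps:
F(m) = √2*√m (F(m) = √(2*m) = √2*√m)
z(n) = -105 (z(n) = -102 - 3 = -105)
E/9286 + F(199)/z(3) = -14758/9286 + (√2*√199)/(-105) = -14758*1/9286 + √398*(-1/105) = -7379/4643 - √398/105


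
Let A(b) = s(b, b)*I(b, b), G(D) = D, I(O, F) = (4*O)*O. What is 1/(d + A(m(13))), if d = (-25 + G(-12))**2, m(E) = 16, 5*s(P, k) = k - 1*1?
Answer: 1/4441 ≈ 0.00022517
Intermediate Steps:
I(O, F) = 4*O**2
s(P, k) = -1/5 + k/5 (s(P, k) = (k - 1*1)/5 = (k - 1)/5 = (-1 + k)/5 = -1/5 + k/5)
A(b) = 4*b**2*(-1/5 + b/5) (A(b) = (-1/5 + b/5)*(4*b**2) = 4*b**2*(-1/5 + b/5))
d = 1369 (d = (-25 - 12)**2 = (-37)**2 = 1369)
1/(d + A(m(13))) = 1/(1369 + (4/5)*16**2*(-1 + 16)) = 1/(1369 + (4/5)*256*15) = 1/(1369 + 3072) = 1/4441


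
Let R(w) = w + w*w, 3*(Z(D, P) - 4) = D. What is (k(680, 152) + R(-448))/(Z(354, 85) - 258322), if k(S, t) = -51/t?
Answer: -30438861/39246400 ≈ -0.77558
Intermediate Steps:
Z(D, P) = 4 + D/3
R(w) = w + w²
(k(680, 152) + R(-448))/(Z(354, 85) - 258322) = (-51/152 - 448*(1 - 448))/((4 + (⅓)*354) - 258322) = (-51*1/152 - 448*(-447))/((4 + 118) - 258322) = (-51/152 + 200256)/(122 - 258322) = (30438861/152)/(-258200) = (30438861/152)*(-1/258200) = -30438861/39246400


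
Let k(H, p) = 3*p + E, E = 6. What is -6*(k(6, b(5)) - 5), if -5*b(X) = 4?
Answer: 42/5 ≈ 8.4000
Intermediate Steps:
b(X) = -⅘ (b(X) = -⅕*4 = -⅘)
k(H, p) = 6 + 3*p (k(H, p) = 3*p + 6 = 6 + 3*p)
-6*(k(6, b(5)) - 5) = -6*((6 + 3*(-⅘)) - 5) = -6*((6 - 12/5) - 5) = -6*(18/5 - 5) = -6*(-7/5) = 42/5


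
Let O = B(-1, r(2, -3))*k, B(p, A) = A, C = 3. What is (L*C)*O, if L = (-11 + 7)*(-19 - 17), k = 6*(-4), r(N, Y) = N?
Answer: -20736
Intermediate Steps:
k = -24
O = -48 (O = 2*(-24) = -48)
L = 144 (L = -4*(-36) = 144)
(L*C)*O = (144*3)*(-48) = 432*(-48) = -20736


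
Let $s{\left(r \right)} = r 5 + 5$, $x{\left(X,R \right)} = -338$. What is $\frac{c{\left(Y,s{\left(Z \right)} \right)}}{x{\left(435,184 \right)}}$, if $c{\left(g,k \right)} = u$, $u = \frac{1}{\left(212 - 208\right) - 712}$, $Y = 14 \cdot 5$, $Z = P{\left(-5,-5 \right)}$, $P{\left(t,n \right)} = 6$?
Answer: $\frac{1}{239304} \approx 4.1788 \cdot 10^{-6}$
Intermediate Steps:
$Z = 6$
$Y = 70$
$s{\left(r \right)} = 5 + 5 r$ ($s{\left(r \right)} = 5 r + 5 = 5 + 5 r$)
$u = - \frac{1}{708}$ ($u = \frac{1}{4 - 712} = \frac{1}{-708} = - \frac{1}{708} \approx -0.0014124$)
$c{\left(g,k \right)} = - \frac{1}{708}$
$\frac{c{\left(Y,s{\left(Z \right)} \right)}}{x{\left(435,184 \right)}} = - \frac{1}{708 \left(-338\right)} = \left(- \frac{1}{708}\right) \left(- \frac{1}{338}\right) = \frac{1}{239304}$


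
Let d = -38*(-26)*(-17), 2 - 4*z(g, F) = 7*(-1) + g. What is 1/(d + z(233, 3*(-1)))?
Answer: -1/16852 ≈ -5.9340e-5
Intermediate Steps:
z(g, F) = 9/4 - g/4 (z(g, F) = ½ - (7*(-1) + g)/4 = ½ - (-7 + g)/4 = ½ + (7/4 - g/4) = 9/4 - g/4)
d = -16796 (d = 988*(-17) = -16796)
1/(d + z(233, 3*(-1))) = 1/(-16796 + (9/4 - ¼*233)) = 1/(-16796 + (9/4 - 233/4)) = 1/(-16796 - 56) = 1/(-16852) = -1/16852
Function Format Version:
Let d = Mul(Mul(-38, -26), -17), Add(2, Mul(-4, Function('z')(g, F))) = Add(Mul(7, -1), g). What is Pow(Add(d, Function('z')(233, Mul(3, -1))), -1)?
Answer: Rational(-1, 16852) ≈ -5.9340e-5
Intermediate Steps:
Function('z')(g, F) = Add(Rational(9, 4), Mul(Rational(-1, 4), g)) (Function('z')(g, F) = Add(Rational(1, 2), Mul(Rational(-1, 4), Add(Mul(7, -1), g))) = Add(Rational(1, 2), Mul(Rational(-1, 4), Add(-7, g))) = Add(Rational(1, 2), Add(Rational(7, 4), Mul(Rational(-1, 4), g))) = Add(Rational(9, 4), Mul(Rational(-1, 4), g)))
d = -16796 (d = Mul(988, -17) = -16796)
Pow(Add(d, Function('z')(233, Mul(3, -1))), -1) = Pow(Add(-16796, Add(Rational(9, 4), Mul(Rational(-1, 4), 233))), -1) = Pow(Add(-16796, Add(Rational(9, 4), Rational(-233, 4))), -1) = Pow(Add(-16796, -56), -1) = Pow(-16852, -1) = Rational(-1, 16852)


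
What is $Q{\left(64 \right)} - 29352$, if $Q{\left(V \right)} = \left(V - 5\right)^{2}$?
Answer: $-25871$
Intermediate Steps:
$Q{\left(V \right)} = \left(-5 + V\right)^{2}$
$Q{\left(64 \right)} - 29352 = \left(-5 + 64\right)^{2} - 29352 = 59^{2} - 29352 = 3481 - 29352 = -25871$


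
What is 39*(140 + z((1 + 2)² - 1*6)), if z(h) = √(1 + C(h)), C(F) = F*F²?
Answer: 5460 + 78*√7 ≈ 5666.4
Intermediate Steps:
C(F) = F³
z(h) = √(1 + h³)
39*(140 + z((1 + 2)² - 1*6)) = 39*(140 + √(1 + ((1 + 2)² - 1*6)³)) = 39*(140 + √(1 + (3² - 6)³)) = 39*(140 + √(1 + (9 - 6)³)) = 39*(140 + √(1 + 3³)) = 39*(140 + √(1 + 27)) = 39*(140 + √28) = 39*(140 + 2*√7) = 5460 + 78*√7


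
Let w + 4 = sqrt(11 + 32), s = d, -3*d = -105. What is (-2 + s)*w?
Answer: -132 + 33*sqrt(43) ≈ 84.396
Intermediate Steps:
d = 35 (d = -1/3*(-105) = 35)
s = 35
w = -4 + sqrt(43) (w = -4 + sqrt(11 + 32) = -4 + sqrt(43) ≈ 2.5574)
(-2 + s)*w = (-2 + 35)*(-4 + sqrt(43)) = 33*(-4 + sqrt(43)) = -132 + 33*sqrt(43)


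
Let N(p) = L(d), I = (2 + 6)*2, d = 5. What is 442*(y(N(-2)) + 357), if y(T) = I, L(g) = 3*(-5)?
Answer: 164866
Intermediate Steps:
L(g) = -15
I = 16 (I = 8*2 = 16)
N(p) = -15
y(T) = 16
442*(y(N(-2)) + 357) = 442*(16 + 357) = 442*373 = 164866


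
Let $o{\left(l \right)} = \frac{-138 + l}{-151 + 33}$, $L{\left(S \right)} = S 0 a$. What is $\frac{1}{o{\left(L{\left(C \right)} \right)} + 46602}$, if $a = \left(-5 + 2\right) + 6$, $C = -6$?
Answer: $\frac{59}{2749587} \approx 2.1458 \cdot 10^{-5}$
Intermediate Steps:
$a = 3$ ($a = -3 + 6 = 3$)
$L{\left(S \right)} = 0$ ($L{\left(S \right)} = S 0 \cdot 3 = 0 \cdot 3 = 0$)
$o{\left(l \right)} = \frac{69}{59} - \frac{l}{118}$ ($o{\left(l \right)} = \frac{-138 + l}{-118} = \left(-138 + l\right) \left(- \frac{1}{118}\right) = \frac{69}{59} - \frac{l}{118}$)
$\frac{1}{o{\left(L{\left(C \right)} \right)} + 46602} = \frac{1}{\left(\frac{69}{59} - 0\right) + 46602} = \frac{1}{\left(\frac{69}{59} + 0\right) + 46602} = \frac{1}{\frac{69}{59} + 46602} = \frac{1}{\frac{2749587}{59}} = \frac{59}{2749587}$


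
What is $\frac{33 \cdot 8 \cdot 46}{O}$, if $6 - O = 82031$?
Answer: $- \frac{12144}{82025} \approx -0.14805$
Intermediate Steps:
$O = -82025$ ($O = 6 - 82031 = -82025$)
$\frac{33 \cdot 8 \cdot 46}{O} = \frac{33 \cdot 8 \cdot 46}{-82025} = 264 \cdot 46 \left(- \frac{1}{82025}\right) = 12144 \left(- \frac{1}{82025}\right) = - \frac{12144}{82025}$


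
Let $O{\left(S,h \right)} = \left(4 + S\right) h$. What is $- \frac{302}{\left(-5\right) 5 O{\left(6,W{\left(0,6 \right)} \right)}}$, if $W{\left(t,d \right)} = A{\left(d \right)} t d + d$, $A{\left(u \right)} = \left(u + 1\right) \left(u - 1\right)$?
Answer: $\frac{151}{750} \approx 0.20133$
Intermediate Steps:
$A{\left(u \right)} = \left(1 + u\right) \left(-1 + u\right)$
$W{\left(t,d \right)} = d + d t \left(-1 + d^{2}\right)$ ($W{\left(t,d \right)} = \left(-1 + d^{2}\right) t d + d = t \left(-1 + d^{2}\right) d + d = d t \left(-1 + d^{2}\right) + d = d + d t \left(-1 + d^{2}\right)$)
$O{\left(S,h \right)} = h \left(4 + S\right)$
$- \frac{302}{\left(-5\right) 5 O{\left(6,W{\left(0,6 \right)} \right)}} = - \frac{302}{\left(-5\right) 5 \cdot 6 \left(1 + 0 \left(-1 + 6^{2}\right)\right) \left(4 + 6\right)} = - \frac{302}{\left(-25\right) 6 \left(1 + 0 \left(-1 + 36\right)\right) 10} = - \frac{302}{\left(-25\right) 6 \left(1 + 0 \cdot 35\right) 10} = - \frac{302}{\left(-25\right) 6 \left(1 + 0\right) 10} = - \frac{302}{\left(-25\right) 6 \cdot 1 \cdot 10} = - \frac{302}{\left(-25\right) 6 \cdot 10} = - \frac{302}{\left(-25\right) 60} = - \frac{302}{-1500} = \left(-302\right) \left(- \frac{1}{1500}\right) = \frac{151}{750}$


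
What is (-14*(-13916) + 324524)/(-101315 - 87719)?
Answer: -259674/94517 ≈ -2.7474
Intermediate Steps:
(-14*(-13916) + 324524)/(-101315 - 87719) = (194824 + 324524)/(-189034) = 519348*(-1/189034) = -259674/94517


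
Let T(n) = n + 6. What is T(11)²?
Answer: 289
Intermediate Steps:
T(n) = 6 + n
T(11)² = (6 + 11)² = 17² = 289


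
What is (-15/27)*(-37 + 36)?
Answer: 5/9 ≈ 0.55556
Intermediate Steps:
(-15/27)*(-37 + 36) = -15*1/27*(-1) = -5/9*(-1) = 5/9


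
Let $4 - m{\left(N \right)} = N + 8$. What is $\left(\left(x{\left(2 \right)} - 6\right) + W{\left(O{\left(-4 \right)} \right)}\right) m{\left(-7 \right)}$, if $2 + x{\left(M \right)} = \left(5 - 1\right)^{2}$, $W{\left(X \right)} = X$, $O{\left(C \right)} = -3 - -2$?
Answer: $21$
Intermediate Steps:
$O{\left(C \right)} = -1$ ($O{\left(C \right)} = -3 + 2 = -1$)
$x{\left(M \right)} = 14$ ($x{\left(M \right)} = -2 + \left(5 - 1\right)^{2} = -2 + 4^{2} = -2 + 16 = 14$)
$m{\left(N \right)} = -4 - N$ ($m{\left(N \right)} = 4 - \left(N + 8\right) = 4 - \left(8 + N\right) = -4 - N$)
$\left(\left(x{\left(2 \right)} - 6\right) + W{\left(O{\left(-4 \right)} \right)}\right) m{\left(-7 \right)} = \left(\left(14 - 6\right) - 1\right) \left(-4 - -7\right) = \left(8 - 1\right) \left(-4 + 7\right) = 7 \cdot 3 = 21$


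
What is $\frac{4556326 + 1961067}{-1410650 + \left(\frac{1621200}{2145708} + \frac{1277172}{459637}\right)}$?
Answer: $- \frac{535646492696467869}{115937128823739602} \approx -4.6201$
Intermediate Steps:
$\frac{4556326 + 1961067}{-1410650 + \left(\frac{1621200}{2145708} + \frac{1277172}{459637}\right)} = \frac{6517393}{-1410650 + \left(1621200 \cdot \frac{1}{2145708} + 1277172 \cdot \frac{1}{459637}\right)} = \frac{6517393}{-1410650 + \left(\frac{135100}{178809} + \frac{1277172}{459637}\right)} = \frac{6517393}{-1410650 + \frac{290466806848}{82187232333}} = \frac{6517393}{- \frac{115937128823739602}{82187232333}} = 6517393 \left(- \frac{82187232333}{115937128823739602}\right) = - \frac{535646492696467869}{115937128823739602}$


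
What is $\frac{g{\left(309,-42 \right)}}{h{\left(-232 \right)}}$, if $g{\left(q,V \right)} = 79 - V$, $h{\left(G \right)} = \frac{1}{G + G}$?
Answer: $-56144$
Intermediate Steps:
$h{\left(G \right)} = \frac{1}{2 G}$
$\frac{g{\left(309,-42 \right)}}{h{\left(-232 \right)}} = \frac{79 - -42}{\frac{1}{2} \frac{1}{-232}} = \frac{79 + 42}{\frac{1}{2} \left(- \frac{1}{232}\right)} = \frac{121}{- \frac{1}{464}} = 121 \left(-464\right) = -56144$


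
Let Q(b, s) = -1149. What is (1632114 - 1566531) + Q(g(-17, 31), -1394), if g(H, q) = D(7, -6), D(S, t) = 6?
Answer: 64434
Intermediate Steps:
g(H, q) = 6
(1632114 - 1566531) + Q(g(-17, 31), -1394) = (1632114 - 1566531) - 1149 = 65583 - 1149 = 64434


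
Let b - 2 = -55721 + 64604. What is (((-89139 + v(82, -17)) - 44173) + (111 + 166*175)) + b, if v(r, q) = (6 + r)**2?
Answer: -87522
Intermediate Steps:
b = 8885 (b = 2 + (-55721 + 64604) = 2 + 8883 = 8885)
(((-89139 + v(82, -17)) - 44173) + (111 + 166*175)) + b = (((-89139 + (6 + 82)**2) - 44173) + (111 + 166*175)) + 8885 = (((-89139 + 88**2) - 44173) + (111 + 29050)) + 8885 = (((-89139 + 7744) - 44173) + 29161) + 8885 = ((-81395 - 44173) + 29161) + 8885 = (-125568 + 29161) + 8885 = -96407 + 8885 = -87522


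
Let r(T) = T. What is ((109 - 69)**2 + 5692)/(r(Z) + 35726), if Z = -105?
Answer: 7292/35621 ≈ 0.20471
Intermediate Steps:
((109 - 69)**2 + 5692)/(r(Z) + 35726) = ((109 - 69)**2 + 5692)/(-105 + 35726) = (40**2 + 5692)/35621 = (1600 + 5692)*(1/35621) = 7292*(1/35621) = 7292/35621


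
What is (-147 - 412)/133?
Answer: -559/133 ≈ -4.2030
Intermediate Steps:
(-147 - 412)/133 = (1/133)*(-559) = -559/133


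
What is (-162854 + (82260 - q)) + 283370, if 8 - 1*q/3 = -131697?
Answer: -192339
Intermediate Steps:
q = 395115 (q = 24 - 3*(-131697) = 24 + 395091 = 395115)
(-162854 + (82260 - q)) + 283370 = (-162854 + (82260 - 1*395115)) + 283370 = (-162854 + (82260 - 395115)) + 283370 = (-162854 - 312855) + 283370 = -475709 + 283370 = -192339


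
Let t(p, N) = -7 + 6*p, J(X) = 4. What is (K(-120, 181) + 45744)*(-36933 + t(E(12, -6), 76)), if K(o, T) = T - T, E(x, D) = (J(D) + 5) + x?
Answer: -1684019616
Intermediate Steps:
E(x, D) = 9 + x (E(x, D) = (4 + 5) + x = 9 + x)
K(o, T) = 0
(K(-120, 181) + 45744)*(-36933 + t(E(12, -6), 76)) = (0 + 45744)*(-36933 + (-7 + 6*(9 + 12))) = 45744*(-36933 + (-7 + 6*21)) = 45744*(-36933 + (-7 + 126)) = 45744*(-36933 + 119) = 45744*(-36814) = -1684019616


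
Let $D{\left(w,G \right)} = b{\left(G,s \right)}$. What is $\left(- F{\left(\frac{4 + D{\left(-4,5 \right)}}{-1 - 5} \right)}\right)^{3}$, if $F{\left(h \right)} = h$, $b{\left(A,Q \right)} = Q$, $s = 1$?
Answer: $\frac{125}{216} \approx 0.5787$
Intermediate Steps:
$D{\left(w,G \right)} = 1$
$\left(- F{\left(\frac{4 + D{\left(-4,5 \right)}}{-1 - 5} \right)}\right)^{3} = \left(- \frac{4 + 1}{-1 - 5}\right)^{3} = \left(- \frac{5}{-6}\right)^{3} = \left(- \frac{5 \left(-1\right)}{6}\right)^{3} = \left(\left(-1\right) \left(- \frac{5}{6}\right)\right)^{3} = \left(\frac{5}{6}\right)^{3} = \frac{125}{216}$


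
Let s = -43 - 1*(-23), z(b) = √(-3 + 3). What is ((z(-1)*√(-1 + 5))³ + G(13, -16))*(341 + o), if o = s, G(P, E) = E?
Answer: -5136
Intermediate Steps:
z(b) = 0 (z(b) = √0 = 0)
s = -20 (s = -43 + 23 = -20)
o = -20
((z(-1)*√(-1 + 5))³ + G(13, -16))*(341 + o) = ((0*√(-1 + 5))³ - 16)*(341 - 20) = ((0*√4)³ - 16)*321 = ((0*2)³ - 16)*321 = (0³ - 16)*321 = (0 - 16)*321 = -16*321 = -5136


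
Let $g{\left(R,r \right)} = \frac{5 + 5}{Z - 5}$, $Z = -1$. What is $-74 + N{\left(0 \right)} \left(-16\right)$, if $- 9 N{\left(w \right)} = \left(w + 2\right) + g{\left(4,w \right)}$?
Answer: $- \frac{1982}{27} \approx -73.407$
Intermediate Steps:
$g{\left(R,r \right)} = - \frac{5}{3}$ ($g{\left(R,r \right)} = \frac{5 + 5}{-1 - 5} = \frac{10}{-6} = 10 \left(- \frac{1}{6}\right) = - \frac{5}{3}$)
$N{\left(w \right)} = - \frac{1}{27} - \frac{w}{9}$ ($N{\left(w \right)} = - \frac{\left(w + 2\right) - \frac{5}{3}}{9} = - \frac{\left(2 + w\right) - \frac{5}{3}}{9} = - \frac{\frac{1}{3} + w}{9} = - \frac{1}{27} - \frac{w}{9}$)
$-74 + N{\left(0 \right)} \left(-16\right) = -74 + \left(- \frac{1}{27} - 0\right) \left(-16\right) = -74 + \left(- \frac{1}{27} + 0\right) \left(-16\right) = -74 - - \frac{16}{27} = -74 + \frac{16}{27} = - \frac{1982}{27}$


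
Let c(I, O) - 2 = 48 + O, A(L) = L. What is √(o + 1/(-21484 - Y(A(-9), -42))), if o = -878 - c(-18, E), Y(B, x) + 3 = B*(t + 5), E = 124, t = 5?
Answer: I*√481368796203/21391 ≈ 32.435*I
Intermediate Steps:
c(I, O) = 50 + O (c(I, O) = 2 + (48 + O) = 50 + O)
Y(B, x) = -3 + 10*B (Y(B, x) = -3 + B*(5 + 5) = -3 + B*10 = -3 + 10*B)
o = -1052 (o = -878 - (50 + 124) = -878 - 1*174 = -878 - 174 = -1052)
√(o + 1/(-21484 - Y(A(-9), -42))) = √(-1052 + 1/(-21484 - (-3 + 10*(-9)))) = √(-1052 + 1/(-21484 - (-3 - 90))) = √(-1052 + 1/(-21484 - 1*(-93))) = √(-1052 + 1/(-21484 + 93)) = √(-1052 + 1/(-21391)) = √(-1052 - 1/21391) = √(-22503333/21391) = I*√481368796203/21391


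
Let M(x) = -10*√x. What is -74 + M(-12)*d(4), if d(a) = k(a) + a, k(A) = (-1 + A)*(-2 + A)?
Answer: -74 - 200*I*√3 ≈ -74.0 - 346.41*I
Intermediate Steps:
d(a) = 2 + a² - 2*a (d(a) = (2 + a² - 3*a) + a = 2 + a² - 2*a)
-74 + M(-12)*d(4) = -74 + (-20*I*√3)*(2 + 4² - 2*4) = -74 + (-20*I*√3)*(2 + 16 - 8) = -74 - 20*I*√3*10 = -74 - 200*I*√3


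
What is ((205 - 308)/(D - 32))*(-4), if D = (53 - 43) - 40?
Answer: -206/31 ≈ -6.6452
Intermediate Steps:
D = -30 (D = 10 - 40 = -30)
((205 - 308)/(D - 32))*(-4) = ((205 - 308)/(-30 - 32))*(-4) = -103/(-62)*(-4) = -103*(-1/62)*(-4) = (103/62)*(-4) = -206/31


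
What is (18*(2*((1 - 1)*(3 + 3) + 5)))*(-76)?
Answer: -13680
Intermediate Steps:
(18*(2*((1 - 1)*(3 + 3) + 5)))*(-76) = (18*(2*(0*6 + 5)))*(-76) = (18*(2*(0 + 5)))*(-76) = (18*(2*5))*(-76) = (18*10)*(-76) = 180*(-76) = -13680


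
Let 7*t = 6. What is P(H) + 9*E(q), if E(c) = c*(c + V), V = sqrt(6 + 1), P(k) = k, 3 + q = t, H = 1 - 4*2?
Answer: 1682/49 - 135*sqrt(7)/7 ≈ -16.699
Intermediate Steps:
H = -7 (H = 1 - 8 = -7)
t = 6/7 (t = (1/7)*6 = 6/7 ≈ 0.85714)
q = -15/7 (q = -3 + 6/7 = -15/7 ≈ -2.1429)
V = sqrt(7) ≈ 2.6458
E(c) = c*(c + sqrt(7))
P(H) + 9*E(q) = -7 + 9*(-15*(-15/7 + sqrt(7))/7) = -7 + 9*(225/49 - 15*sqrt(7)/7) = -7 + (2025/49 - 135*sqrt(7)/7) = 1682/49 - 135*sqrt(7)/7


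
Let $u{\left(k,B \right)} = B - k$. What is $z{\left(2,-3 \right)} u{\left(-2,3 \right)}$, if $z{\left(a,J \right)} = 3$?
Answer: $15$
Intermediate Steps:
$z{\left(2,-3 \right)} u{\left(-2,3 \right)} = 3 \left(3 - -2\right) = 3 \left(3 + 2\right) = 3 \cdot 5 = 15$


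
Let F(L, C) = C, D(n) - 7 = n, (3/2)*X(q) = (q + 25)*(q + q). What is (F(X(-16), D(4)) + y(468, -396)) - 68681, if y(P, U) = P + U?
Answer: -68598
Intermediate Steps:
X(q) = 4*q*(25 + q)/3 (X(q) = 2*((q + 25)*(q + q))/3 = 2*((25 + q)*(2*q))/3 = 2*(2*q*(25 + q))/3 = 4*q*(25 + q)/3)
D(n) = 7 + n
(F(X(-16), D(4)) + y(468, -396)) - 68681 = ((7 + 4) + (468 - 396)) - 68681 = (11 + 72) - 68681 = 83 - 68681 = -68598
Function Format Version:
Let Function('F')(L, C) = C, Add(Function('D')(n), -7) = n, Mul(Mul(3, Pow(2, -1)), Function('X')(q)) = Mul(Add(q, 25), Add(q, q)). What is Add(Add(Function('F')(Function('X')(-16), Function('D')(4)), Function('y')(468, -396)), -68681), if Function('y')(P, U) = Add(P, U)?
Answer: -68598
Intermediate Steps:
Function('X')(q) = Mul(Rational(4, 3), q, Add(25, q)) (Function('X')(q) = Mul(Rational(2, 3), Mul(Add(q, 25), Add(q, q))) = Mul(Rational(2, 3), Mul(Add(25, q), Mul(2, q))) = Mul(Rational(2, 3), Mul(2, q, Add(25, q))) = Mul(Rational(4, 3), q, Add(25, q)))
Function('D')(n) = Add(7, n)
Add(Add(Function('F')(Function('X')(-16), Function('D')(4)), Function('y')(468, -396)), -68681) = Add(Add(Add(7, 4), Add(468, -396)), -68681) = Add(Add(11, 72), -68681) = Add(83, -68681) = -68598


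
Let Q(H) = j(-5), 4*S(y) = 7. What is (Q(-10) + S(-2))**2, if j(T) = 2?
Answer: 225/16 ≈ 14.063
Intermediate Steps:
S(y) = 7/4 (S(y) = (1/4)*7 = 7/4)
Q(H) = 2
(Q(-10) + S(-2))**2 = (2 + 7/4)**2 = (15/4)**2 = 225/16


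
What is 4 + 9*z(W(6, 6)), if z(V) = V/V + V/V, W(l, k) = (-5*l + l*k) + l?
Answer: 22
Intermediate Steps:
W(l, k) = -4*l + k*l (W(l, k) = (-5*l + k*l) + l = -4*l + k*l)
z(V) = 2 (z(V) = 1 + 1 = 2)
4 + 9*z(W(6, 6)) = 4 + 9*2 = 4 + 18 = 22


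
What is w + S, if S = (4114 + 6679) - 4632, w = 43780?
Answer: 49941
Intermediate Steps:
S = 6161 (S = 10793 - 4632 = 6161)
w + S = 43780 + 6161 = 49941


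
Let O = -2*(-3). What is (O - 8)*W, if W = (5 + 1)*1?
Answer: -12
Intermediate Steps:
O = 6
W = 6 (W = 6*1 = 6)
(O - 8)*W = (6 - 8)*6 = -2*6 = -12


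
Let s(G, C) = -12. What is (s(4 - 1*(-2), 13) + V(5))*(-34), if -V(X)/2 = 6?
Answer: 816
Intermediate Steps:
V(X) = -12 (V(X) = -2*6 = -12)
(s(4 - 1*(-2), 13) + V(5))*(-34) = (-12 - 12)*(-34) = -24*(-34) = 816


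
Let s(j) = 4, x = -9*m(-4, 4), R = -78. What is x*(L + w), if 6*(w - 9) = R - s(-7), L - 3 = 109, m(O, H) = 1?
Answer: -966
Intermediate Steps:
x = -9 (x = -9*1 = -9)
L = 112 (L = 3 + 109 = 112)
w = -14/3 (w = 9 + (-78 - 1*4)/6 = 9 + (-78 - 4)/6 = 9 + (⅙)*(-82) = 9 - 41/3 = -14/3 ≈ -4.6667)
x*(L + w) = -9*(112 - 14/3) = -9*322/3 = -966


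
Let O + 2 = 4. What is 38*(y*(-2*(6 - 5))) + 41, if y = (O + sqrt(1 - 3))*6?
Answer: -871 - 456*I*sqrt(2) ≈ -871.0 - 644.88*I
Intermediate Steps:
O = 2 (O = -2 + 4 = 2)
y = 12 + 6*I*sqrt(2) (y = (2 + sqrt(1 - 3))*6 = (2 + sqrt(-2))*6 = (2 + I*sqrt(2))*6 = 12 + 6*I*sqrt(2) ≈ 12.0 + 8.4853*I)
38*(y*(-2*(6 - 5))) + 41 = 38*((12 + 6*I*sqrt(2))*(-2*(6 - 5))) + 41 = 38*((12 + 6*I*sqrt(2))*(-2*1)) + 41 = 38*((12 + 6*I*sqrt(2))*(-2)) + 41 = 38*(-24 - 12*I*sqrt(2)) + 41 = (-912 - 456*I*sqrt(2)) + 41 = -871 - 456*I*sqrt(2)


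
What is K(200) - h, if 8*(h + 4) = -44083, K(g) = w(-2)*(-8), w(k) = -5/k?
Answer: 43955/8 ≈ 5494.4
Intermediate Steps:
K(g) = -20 (K(g) = -5/(-2)*(-8) = -5*(-1/2)*(-8) = (5/2)*(-8) = -20)
h = -44115/8 (h = -4 + (1/8)*(-44083) = -4 - 44083/8 = -44115/8 ≈ -5514.4)
K(200) - h = -20 - 1*(-44115/8) = -20 + 44115/8 = 43955/8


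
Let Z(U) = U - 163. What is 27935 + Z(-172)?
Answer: 27600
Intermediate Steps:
Z(U) = -163 + U
27935 + Z(-172) = 27935 + (-163 - 172) = 27935 - 335 = 27600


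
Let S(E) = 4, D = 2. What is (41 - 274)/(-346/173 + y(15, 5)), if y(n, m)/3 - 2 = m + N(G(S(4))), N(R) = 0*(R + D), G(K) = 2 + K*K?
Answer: -233/19 ≈ -12.263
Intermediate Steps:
G(K) = 2 + K²
N(R) = 0 (N(R) = 0*(R + 2) = 0*(2 + R) = 0)
y(n, m) = 6 + 3*m (y(n, m) = 6 + 3*(m + 0) = 6 + 3*m)
(41 - 274)/(-346/173 + y(15, 5)) = (41 - 274)/(-346/173 + (6 + 3*5)) = -233/(-346*1/173 + (6 + 15)) = -233/(-2 + 21) = -233/19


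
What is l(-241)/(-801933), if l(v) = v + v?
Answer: 482/801933 ≈ 0.00060105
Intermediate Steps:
l(v) = 2*v
l(-241)/(-801933) = (2*(-241))/(-801933) = -482*(-1/801933) = 482/801933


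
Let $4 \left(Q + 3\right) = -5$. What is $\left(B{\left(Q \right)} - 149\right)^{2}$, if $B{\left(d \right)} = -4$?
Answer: $23409$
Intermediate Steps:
$Q = - \frac{17}{4}$ ($Q = -3 + \frac{1}{4} \left(-5\right) = -3 - \frac{5}{4} = - \frac{17}{4} \approx -4.25$)
$\left(B{\left(Q \right)} - 149\right)^{2} = \left(-4 - 149\right)^{2} = \left(-153\right)^{2} = 23409$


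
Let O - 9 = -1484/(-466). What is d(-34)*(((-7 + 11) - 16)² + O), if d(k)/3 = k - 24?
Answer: -6332034/233 ≈ -27176.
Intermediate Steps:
d(k) = -72 + 3*k (d(k) = 3*(k - 24) = 3*(-24 + k) = -72 + 3*k)
O = 2839/233 (O = 9 - 1484/(-466) = 9 - 1484*(-1/466) = 9 + 742/233 = 2839/233 ≈ 12.185)
d(-34)*(((-7 + 11) - 16)² + O) = (-72 + 3*(-34))*(((-7 + 11) - 16)² + 2839/233) = (-72 - 102)*((4 - 16)² + 2839/233) = -174*((-12)² + 2839/233) = -174*(144 + 2839/233) = -174*36391/233 = -6332034/233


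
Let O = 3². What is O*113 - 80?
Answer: 937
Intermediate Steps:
O = 9
O*113 - 80 = 9*113 - 80 = 1017 - 80 = 937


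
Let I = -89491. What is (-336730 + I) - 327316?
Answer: -753537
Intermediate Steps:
(-336730 + I) - 327316 = (-336730 - 89491) - 327316 = -426221 - 327316 = -753537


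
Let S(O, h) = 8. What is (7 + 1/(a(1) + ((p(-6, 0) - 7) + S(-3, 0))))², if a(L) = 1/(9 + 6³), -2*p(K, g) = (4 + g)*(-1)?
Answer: 24571849/456976 ≈ 53.771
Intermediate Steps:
p(K, g) = 2 + g/2 (p(K, g) = -(4 + g)*(-1)/2 = -(-4 - g)/2 = 2 + g/2)
a(L) = 1/225 (a(L) = 1/(9 + 216) = 1/225)
(7 + 1/(a(1) + ((p(-6, 0) - 7) + S(-3, 0))))² = (7 + 1/(1/225 + (((2 + (½)*0) - 7) + 8)))² = (7 + 1/(1/225 + (((2 + 0) - 7) + 8)))² = (7 + 1/(1/225 + ((2 - 7) + 8)))² = (7 + 1/(1/225 + (-5 + 8)))² = (7 + 1/(1/225 + 3))² = (7 + 1/(676/225))² = (7 + 225/676)² = (4957/676)² = 24571849/456976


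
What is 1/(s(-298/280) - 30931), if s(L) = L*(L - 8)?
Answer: -19600/606058519 ≈ -3.2340e-5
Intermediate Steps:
s(L) = L*(-8 + L)
1/(s(-298/280) - 30931) = 1/((-298/280)*(-8 - 298/280) - 30931) = 1/((-298*1/280)*(-8 - 298*1/280) - 30931) = 1/(-149*(-8 - 149/140)/140 - 30931) = 1/(-149/140*(-1269/140) - 30931) = 1/(189081/19600 - 30931) = 1/(-606058519/19600) = -19600/606058519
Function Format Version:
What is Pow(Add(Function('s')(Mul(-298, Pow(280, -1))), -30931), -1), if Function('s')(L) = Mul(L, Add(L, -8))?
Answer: Rational(-19600, 606058519) ≈ -3.2340e-5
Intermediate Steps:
Function('s')(L) = Mul(L, Add(-8, L))
Pow(Add(Function('s')(Mul(-298, Pow(280, -1))), -30931), -1) = Pow(Add(Mul(Mul(-298, Pow(280, -1)), Add(-8, Mul(-298, Pow(280, -1)))), -30931), -1) = Pow(Add(Mul(Mul(-298, Rational(1, 280)), Add(-8, Mul(-298, Rational(1, 280)))), -30931), -1) = Pow(Add(Mul(Rational(-149, 140), Add(-8, Rational(-149, 140))), -30931), -1) = Pow(Add(Mul(Rational(-149, 140), Rational(-1269, 140)), -30931), -1) = Pow(Add(Rational(189081, 19600), -30931), -1) = Pow(Rational(-606058519, 19600), -1) = Rational(-19600, 606058519)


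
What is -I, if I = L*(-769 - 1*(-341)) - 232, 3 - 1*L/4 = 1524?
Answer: -2603720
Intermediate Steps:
L = -6084 (L = 12 - 4*1524 = 12 - 6096 = -6084)
I = 2603720 (I = -6084*(-769 - 1*(-341)) - 232 = -6084*(-769 + 341) - 232 = -6084*(-428) - 232 = 2603952 - 232 = 2603720)
-I = -1*2603720 = -2603720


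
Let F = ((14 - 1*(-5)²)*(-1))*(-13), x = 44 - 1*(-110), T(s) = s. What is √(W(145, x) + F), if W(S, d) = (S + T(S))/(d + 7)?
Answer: I*√3660013/161 ≈ 11.883*I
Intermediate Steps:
x = 154 (x = 44 + 110 = 154)
F = -143 (F = ((14 - 1*25)*(-1))*(-13) = ((14 - 25)*(-1))*(-13) = -11*(-1)*(-13) = 11*(-13) = -143)
W(S, d) = 2*S/(7 + d) (W(S, d) = (S + S)/(d + 7) = (2*S)/(7 + d) = 2*S/(7 + d))
√(W(145, x) + F) = √(2*145/(7 + 154) - 143) = √(2*145/161 - 143) = √(2*145*(1/161) - 143) = √(290/161 - 143) = √(-22733/161) = I*√3660013/161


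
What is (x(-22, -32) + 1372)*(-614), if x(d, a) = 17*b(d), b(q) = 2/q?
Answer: -9256050/11 ≈ -8.4146e+5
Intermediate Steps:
x(d, a) = 34/d (x(d, a) = 17*(2/d) = 34/d)
(x(-22, -32) + 1372)*(-614) = (34/(-22) + 1372)*(-614) = (34*(-1/22) + 1372)*(-614) = (-17/11 + 1372)*(-614) = (15075/11)*(-614) = -9256050/11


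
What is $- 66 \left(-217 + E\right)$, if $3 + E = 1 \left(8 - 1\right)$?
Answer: $14058$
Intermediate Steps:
$E = 4$ ($E = -3 + 1 \left(8 - 1\right) = -3 + 1 \cdot 7 = -3 + 7 = 4$)
$- 66 \left(-217 + E\right) = - 66 \left(-217 + 4\right) = \left(-66\right) \left(-213\right) = 14058$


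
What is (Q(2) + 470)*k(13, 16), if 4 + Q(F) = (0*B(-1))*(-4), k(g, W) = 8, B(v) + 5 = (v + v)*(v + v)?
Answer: 3728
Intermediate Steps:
B(v) = -5 + 4*v**2 (B(v) = -5 + (v + v)*(v + v) = -5 + (2*v)*(2*v) = -5 + 4*v**2)
Q(F) = -4 (Q(F) = -4 + (0*(-5 + 4*(-1)**2))*(-4) = -4 + (0*(-5 + 4*1))*(-4) = -4 + (0*(-5 + 4))*(-4) = -4 + (0*(-1))*(-4) = -4 + 0*(-4) = -4 + 0 = -4)
(Q(2) + 470)*k(13, 16) = (-4 + 470)*8 = 466*8 = 3728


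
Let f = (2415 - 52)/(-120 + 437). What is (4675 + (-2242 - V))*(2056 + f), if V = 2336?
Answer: 63449155/317 ≈ 2.0016e+5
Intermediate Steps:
f = 2363/317 ≈ 7.4543
(4675 + (-2242 - V))*(2056 + f) = (4675 + (-2242 - 1*2336))*(2056 + 2363/317) = (4675 + (-2242 - 2336))*(654115/317) = (4675 - 4578)*(654115/317) = 97*(654115/317) = 63449155/317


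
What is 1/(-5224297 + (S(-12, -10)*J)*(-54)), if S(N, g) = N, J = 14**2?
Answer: -1/5097289 ≈ -1.9618e-7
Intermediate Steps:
J = 196
1/(-5224297 + (S(-12, -10)*J)*(-54)) = 1/(-5224297 - 12*196*(-54)) = 1/(-5224297 - 2352*(-54)) = 1/(-5224297 + 127008) = 1/(-5097289) = -1/5097289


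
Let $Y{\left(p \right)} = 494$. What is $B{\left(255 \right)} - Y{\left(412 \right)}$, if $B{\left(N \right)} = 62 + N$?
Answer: $-177$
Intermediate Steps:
$B{\left(255 \right)} - Y{\left(412 \right)} = \left(62 + 255\right) - 494 = 317 - 494 = -177$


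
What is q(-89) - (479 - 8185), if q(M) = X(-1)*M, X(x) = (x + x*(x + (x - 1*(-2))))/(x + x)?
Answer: 15323/2 ≈ 7661.5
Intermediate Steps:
X(x) = (x + x*(2 + 2*x))/(2*x) (X(x) = (x + x*(x + (x + 2)))/((2*x)) = (x + x*(x + (2 + x)))*(1/(2*x)) = (x + x*(2 + 2*x))*(1/(2*x)) = (x + x*(2 + 2*x))/(2*x))
q(M) = M/2 (q(M) = (3/2 - 1)*M = M/2)
q(-89) - (479 - 8185) = (1/2)*(-89) - (479 - 8185) = -89/2 - 1*(-7706) = -89/2 + 7706 = 15323/2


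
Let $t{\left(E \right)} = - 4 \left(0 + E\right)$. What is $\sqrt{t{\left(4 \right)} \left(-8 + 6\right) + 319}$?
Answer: $3 \sqrt{39} \approx 18.735$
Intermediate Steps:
$t{\left(E \right)} = - 4 E$
$\sqrt{t{\left(4 \right)} \left(-8 + 6\right) + 319} = \sqrt{\left(-4\right) 4 \left(-8 + 6\right) + 319} = \sqrt{\left(-16\right) \left(-2\right) + 319} = \sqrt{32 + 319} = \sqrt{351} = 3 \sqrt{39}$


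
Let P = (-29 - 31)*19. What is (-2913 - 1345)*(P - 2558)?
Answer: 15746084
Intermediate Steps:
P = -1140 (P = -60*19 = -1140)
(-2913 - 1345)*(P - 2558) = (-2913 - 1345)*(-1140 - 2558) = -4258*(-3698) = 15746084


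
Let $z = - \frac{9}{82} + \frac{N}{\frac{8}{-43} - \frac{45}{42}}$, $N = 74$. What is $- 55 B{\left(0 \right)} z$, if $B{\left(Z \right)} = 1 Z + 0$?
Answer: $0$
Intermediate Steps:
$B{\left(Z \right)} = Z$ ($B{\left(Z \right)} = Z + 0 = Z$)
$z = - \frac{3659749}{62074}$ ($z = - \frac{9}{82} + \frac{74}{\frac{8}{-43} - \frac{45}{42}} = \left(-9\right) \frac{1}{82} + \frac{74}{8 \left(- \frac{1}{43}\right) - \frac{15}{14}} = - \frac{9}{82} + \frac{74}{- \frac{8}{43} - \frac{15}{14}} = - \frac{9}{82} + \frac{74}{- \frac{757}{602}} = - \frac{9}{82} + 74 \left(- \frac{602}{757}\right) = - \frac{9}{82} - \frac{44548}{757} = - \frac{3659749}{62074} \approx -58.958$)
$- 55 B{\left(0 \right)} z = \left(-55\right) 0 \left(- \frac{3659749}{62074}\right) = 0 \left(- \frac{3659749}{62074}\right) = 0$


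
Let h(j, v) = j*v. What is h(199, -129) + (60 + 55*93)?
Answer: -20496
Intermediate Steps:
h(199, -129) + (60 + 55*93) = 199*(-129) + (60 + 55*93) = -25671 + (60 + 5115) = -25671 + 5175 = -20496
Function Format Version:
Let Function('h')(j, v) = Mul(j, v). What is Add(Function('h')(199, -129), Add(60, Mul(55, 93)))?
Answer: -20496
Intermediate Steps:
Add(Function('h')(199, -129), Add(60, Mul(55, 93))) = Add(Mul(199, -129), Add(60, Mul(55, 93))) = Add(-25671, Add(60, 5115)) = Add(-25671, 5175) = -20496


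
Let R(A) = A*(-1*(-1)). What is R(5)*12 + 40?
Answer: 100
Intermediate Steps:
R(A) = A (R(A) = A*1 = A)
R(5)*12 + 40 = 5*12 + 40 = 60 + 40 = 100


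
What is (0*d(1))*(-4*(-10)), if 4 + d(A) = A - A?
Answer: 0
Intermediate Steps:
d(A) = -4 (d(A) = -4 + (A - A) = -4 + 0 = -4)
(0*d(1))*(-4*(-10)) = (0*(-4))*(-4*(-10)) = 0*40 = 0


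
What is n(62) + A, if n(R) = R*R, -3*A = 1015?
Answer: 10517/3 ≈ 3505.7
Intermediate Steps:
A = -1015/3 (A = -⅓*1015 = -1015/3 ≈ -338.33)
n(R) = R²
n(62) + A = 62² - 1015/3 = 3844 - 1015/3 = 10517/3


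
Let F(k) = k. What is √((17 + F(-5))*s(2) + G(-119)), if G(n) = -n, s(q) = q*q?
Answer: √167 ≈ 12.923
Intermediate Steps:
s(q) = q²
√((17 + F(-5))*s(2) + G(-119)) = √((17 - 5)*2² - 1*(-119)) = √(12*4 + 119) = √(48 + 119) = √167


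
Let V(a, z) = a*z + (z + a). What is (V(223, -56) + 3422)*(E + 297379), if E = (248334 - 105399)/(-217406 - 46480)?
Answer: -232780077177747/87962 ≈ -2.6464e+9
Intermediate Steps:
V(a, z) = a + z + a*z (V(a, z) = a*z + (a + z) = a + z + a*z)
E = -47645/87962 (E = 142935/(-263886) = 142935*(-1/263886) = -47645/87962 ≈ -0.54165)
(V(223, -56) + 3422)*(E + 297379) = ((223 - 56 + 223*(-56)) + 3422)*(-47645/87962 + 297379) = ((223 - 56 - 12488) + 3422)*(26158003953/87962) = (-12321 + 3422)*(26158003953/87962) = -8899*26158003953/87962 = -232780077177747/87962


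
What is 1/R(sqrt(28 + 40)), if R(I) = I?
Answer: sqrt(17)/34 ≈ 0.12127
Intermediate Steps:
1/R(sqrt(28 + 40)) = 1/(sqrt(28 + 40)) = 1/(sqrt(68)) = 1/(2*sqrt(17)) = sqrt(17)/34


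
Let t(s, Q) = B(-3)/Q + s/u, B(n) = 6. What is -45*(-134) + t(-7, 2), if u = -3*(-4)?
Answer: 72389/12 ≈ 6032.4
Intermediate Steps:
u = 12
t(s, Q) = 6/Q + s/12
-45*(-134) + t(-7, 2) = -45*(-134) + (6/2 + (1/12)*(-7)) = 6030 + (6*(½) - 7/12) = 6030 + (3 - 7/12) = 6030 + 29/12 = 72389/12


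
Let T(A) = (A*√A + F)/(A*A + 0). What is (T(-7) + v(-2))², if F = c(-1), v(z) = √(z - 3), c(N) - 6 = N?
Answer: (5 - 7*I*√7 + 49*I*√5)²/2401 ≈ -3.4421 + 0.3792*I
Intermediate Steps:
c(N) = 6 + N
v(z) = √(-3 + z)
F = 5 (F = 6 - 1 = 5)
T(A) = (5 + A^(3/2))/A² (T(A) = (A*√A + 5)/(A*A + 0) = (A^(3/2) + 5)/(A² + 0) = (5 + A^(3/2))/(A²) = (5 + A^(3/2))/A²)
(T(-7) + v(-2))² = (((-7)^(-½) + 5/(-7)²) + √(-3 - 2))² = ((-I*√7/7 + 5*(1/49)) + √(-5))² = ((-I*√7/7 + 5/49) + I*√5)² = ((5/49 - I*√7/7) + I*√5)² = (5/49 + I*√5 - I*√7/7)²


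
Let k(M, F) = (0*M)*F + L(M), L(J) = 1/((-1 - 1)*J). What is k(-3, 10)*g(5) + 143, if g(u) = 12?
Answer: 145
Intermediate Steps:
L(J) = -1/(2*J) (L(J) = 1/((-2)*J) = -1/(2*J))
k(M, F) = -1/(2*M) (k(M, F) = (0*M)*F - 1/(2*M) = 0*F - 1/(2*M) = 0 - 1/(2*M) = -1/(2*M))
k(-3, 10)*g(5) + 143 = -½/(-3)*12 + 143 = -½*(-⅓)*12 + 143 = (⅙)*12 + 143 = 2 + 143 = 145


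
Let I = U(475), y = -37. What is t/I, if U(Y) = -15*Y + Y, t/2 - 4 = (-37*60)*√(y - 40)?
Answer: -4/3325 + 444*I*√77/665 ≈ -0.001203 + 5.8588*I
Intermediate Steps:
t = 8 - 4440*I*√77 (t = 8 + 2*((-37*60)*√(-37 - 40)) = 8 + 2*(-2220*I*√77) = 8 - 4440*I*√77 ≈ 8.0 - 38961.0*I)
U(Y) = -14*Y
I = -6650 (I = -14*475 = -6650)
t/I = (8 - 4440*I*√77)/(-6650) = (8 - 4440*I*√77)*(-1/6650) = -4/3325 + 444*I*√77/665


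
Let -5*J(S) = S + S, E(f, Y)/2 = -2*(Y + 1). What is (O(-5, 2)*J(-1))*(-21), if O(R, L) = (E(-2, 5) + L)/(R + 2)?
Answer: -308/5 ≈ -61.600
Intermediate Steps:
E(f, Y) = -4 - 4*Y (E(f, Y) = 2*(-2*(Y + 1)) = 2*(-2*(1 + Y)) = 2*(-2 - 2*Y) = -4 - 4*Y)
J(S) = -2*S/5 (J(S) = -(S + S)/5 = -2*S/5)
O(R, L) = (-24 + L)/(2 + R) (O(R, L) = ((-4 - 4*5) + L)/(R + 2) = ((-4 - 20) + L)/(2 + R) = (-24 + L)/(2 + R))
(O(-5, 2)*J(-1))*(-21) = (((-24 + 2)/(2 - 5))*(-⅖*(-1)))*(-21) = ((-22/(-3))*(⅖))*(-21) = (-⅓*(-22)*(⅖))*(-21) = ((22/3)*(⅖))*(-21) = (44/15)*(-21) = -308/5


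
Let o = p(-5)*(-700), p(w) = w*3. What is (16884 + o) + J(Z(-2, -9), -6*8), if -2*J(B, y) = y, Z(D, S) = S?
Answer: 27408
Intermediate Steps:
J(B, y) = -y/2
p(w) = 3*w
o = 10500 (o = (3*(-5))*(-700) = -15*(-700) = 10500)
(16884 + o) + J(Z(-2, -9), -6*8) = (16884 + 10500) - (-3)*8 = 27384 - ½*(-48) = 27384 + 24 = 27408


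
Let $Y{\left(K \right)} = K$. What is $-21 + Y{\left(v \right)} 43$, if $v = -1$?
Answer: $-64$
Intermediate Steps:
$-21 + Y{\left(v \right)} 43 = -21 - 43 = -64$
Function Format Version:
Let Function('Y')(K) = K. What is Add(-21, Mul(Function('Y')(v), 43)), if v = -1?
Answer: -64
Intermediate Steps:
Add(-21, Mul(Function('Y')(v), 43)) = Add(-21, Mul(-1, 43)) = Add(-21, -43) = -64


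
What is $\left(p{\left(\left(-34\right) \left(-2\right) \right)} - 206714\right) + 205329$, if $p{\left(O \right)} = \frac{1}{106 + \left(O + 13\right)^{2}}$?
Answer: $- \frac{9233794}{6667} \approx -1385.0$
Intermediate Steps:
$p{\left(O \right)} = \frac{1}{106 + \left(13 + O\right)^{2}}$
$\left(p{\left(\left(-34\right) \left(-2\right) \right)} - 206714\right) + 205329 = \left(\frac{1}{106 + \left(13 - -68\right)^{2}} - 206714\right) + 205329 = \left(\frac{1}{106 + \left(13 + 68\right)^{2}} - 206714\right) + 205329 = \left(\frac{1}{106 + 81^{2}} - 206714\right) + 205329 = \left(\frac{1}{106 + 6561} - 206714\right) + 205329 = \left(\frac{1}{6667} - 206714\right) + 205329 = - \frac{1378162237}{6667} + 205329 = - \frac{9233794}{6667}$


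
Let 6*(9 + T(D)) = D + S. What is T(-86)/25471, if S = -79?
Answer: -73/50942 ≈ -0.0014330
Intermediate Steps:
T(D) = -133/6 + D/6 (T(D) = -9 + (D - 79)/6 = -9 + (-79 + D)/6 = -9 + (-79/6 + D/6) = -133/6 + D/6)
T(-86)/25471 = (-133/6 + (⅙)*(-86))/25471 = (-133/6 - 43/3)*(1/25471) = -73/2*1/25471 = -73/50942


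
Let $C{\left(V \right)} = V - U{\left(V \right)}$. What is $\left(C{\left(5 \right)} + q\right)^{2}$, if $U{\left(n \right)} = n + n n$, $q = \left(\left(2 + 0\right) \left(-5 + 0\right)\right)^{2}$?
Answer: $5625$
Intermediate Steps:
$q = 100$ ($q = \left(2 \left(-5\right)\right)^{2} = \left(-10\right)^{2} = 100$)
$U{\left(n \right)} = n + n^{2}$
$C{\left(V \right)} = V - V \left(1 + V\right)$
$\left(C{\left(5 \right)} + q\right)^{2} = \left(- 5^{2} + 100\right)^{2} = \left(\left(-1\right) 25 + 100\right)^{2} = \left(-25 + 100\right)^{2} = 75^{2} = 5625$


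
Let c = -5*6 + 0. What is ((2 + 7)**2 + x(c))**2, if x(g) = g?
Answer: 2601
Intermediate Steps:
c = -30 (c = -30 + 0 = -30)
((2 + 7)**2 + x(c))**2 = ((2 + 7)**2 - 30)**2 = (9**2 - 30)**2 = (81 - 30)**2 = 51**2 = 2601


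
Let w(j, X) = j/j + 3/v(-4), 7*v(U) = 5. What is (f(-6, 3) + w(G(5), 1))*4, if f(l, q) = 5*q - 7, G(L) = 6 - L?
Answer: 264/5 ≈ 52.800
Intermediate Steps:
v(U) = 5/7 (v(U) = (⅐)*5 = 5/7)
f(l, q) = -7 + 5*q
w(j, X) = 26/5 (w(j, X) = j/j + 3/(5/7) = 1 + 3*(7/5) = 1 + 21/5 = 26/5)
(f(-6, 3) + w(G(5), 1))*4 = ((-7 + 5*3) + 26/5)*4 = ((-7 + 15) + 26/5)*4 = (8 + 26/5)*4 = (66/5)*4 = 264/5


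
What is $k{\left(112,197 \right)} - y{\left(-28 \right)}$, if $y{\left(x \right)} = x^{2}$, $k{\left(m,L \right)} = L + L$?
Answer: $-390$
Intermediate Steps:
$k{\left(m,L \right)} = 2 L$
$k{\left(112,197 \right)} - y{\left(-28 \right)} = 2 \cdot 197 - \left(-28\right)^{2} = 394 - 784 = -390$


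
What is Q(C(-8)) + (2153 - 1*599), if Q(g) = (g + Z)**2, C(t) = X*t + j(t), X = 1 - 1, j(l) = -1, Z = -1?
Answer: 1558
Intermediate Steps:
X = 0
C(t) = -1 (C(t) = 0*t - 1 = 0 - 1 = -1)
Q(g) = (-1 + g)**2 (Q(g) = (g - 1)**2 = (-1 + g)**2)
Q(C(-8)) + (2153 - 1*599) = (-1 - 1)**2 + (2153 - 1*599) = (-2)**2 + (2153 - 599) = 4 + 1554 = 1558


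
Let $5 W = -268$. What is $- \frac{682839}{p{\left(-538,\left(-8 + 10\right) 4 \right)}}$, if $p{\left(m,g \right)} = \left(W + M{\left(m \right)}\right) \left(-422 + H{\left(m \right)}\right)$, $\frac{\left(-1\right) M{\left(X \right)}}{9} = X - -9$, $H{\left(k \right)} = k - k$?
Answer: $\frac{3414195}{9932614} \approx 0.34374$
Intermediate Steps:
$W = - \frac{268}{5}$ ($W = \frac{1}{5} \left(-268\right) = - \frac{268}{5} \approx -53.6$)
$H{\left(k \right)} = 0$
$M{\left(X \right)} = -81 - 9 X$ ($M{\left(X \right)} = - 9 \left(X - -9\right) = - 9 \left(X + 9\right) = - 9 \left(9 + X\right) = -81 - 9 X$)
$p{\left(m,g \right)} = \frac{284006}{5} + 3798 m$ ($p{\left(m,g \right)} = \left(- \frac{268}{5} - \left(81 + 9 m\right)\right) \left(-422 + 0\right) = \left(- \frac{673}{5} - 9 m\right) \left(-422\right) = \frac{284006}{5} + 3798 m$)
$- \frac{682839}{p{\left(-538,\left(-8 + 10\right) 4 \right)}} = - \frac{682839}{\frac{284006}{5} + 3798 \left(-538\right)} = - \frac{682839}{\frac{284006}{5} - 2043324} = - \frac{682839}{- \frac{9932614}{5}} = \left(-682839\right) \left(- \frac{5}{9932614}\right) = \frac{3414195}{9932614}$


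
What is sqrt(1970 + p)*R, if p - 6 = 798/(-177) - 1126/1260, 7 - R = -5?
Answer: 2*sqrt(302510617990)/2065 ≈ 532.70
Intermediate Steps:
R = 12 (R = 7 - 1*(-5) = 7 + 5 = 12)
p = 22223/37170 (p = 6 + (798/(-177) - 1126/1260) = 6 + (798*(-1/177) - 1126*1/1260) = 6 + (-266/59 - 563/630) = 6 - 200797/37170 = 22223/37170 ≈ 0.59787)
sqrt(1970 + p)*R = sqrt(1970 + 22223/37170)*12 = sqrt(73247123/37170)*12 = (sqrt(302510617990)/12390)*12 = 2*sqrt(302510617990)/2065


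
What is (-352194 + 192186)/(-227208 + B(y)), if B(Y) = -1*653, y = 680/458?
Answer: 160008/227861 ≈ 0.70222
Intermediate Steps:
y = 340/229 (y = 680*(1/458) = 340/229 ≈ 1.4847)
B(Y) = -653
(-352194 + 192186)/(-227208 + B(y)) = (-352194 + 192186)/(-227208 - 653) = -160008/(-227861) = -160008*(-1/227861) = 160008/227861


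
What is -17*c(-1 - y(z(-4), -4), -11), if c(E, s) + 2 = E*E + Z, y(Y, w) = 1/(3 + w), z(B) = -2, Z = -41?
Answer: 731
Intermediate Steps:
c(E, s) = -43 + E² (c(E, s) = -2 + (E*E - 41) = -2 + (E² - 41) = -2 + (-41 + E²) = -43 + E²)
-17*c(-1 - y(z(-4), -4), -11) = -17*(-43 + (-1 - 1/(3 - 4))²) = -17*(-43 + (-1 - 1/(-1))²) = -17*(-43 + (-1 - 1*(-1))²) = -17*(-43 + (-1 + 1)²) = -17*(-43 + 0²) = -17*(-43 + 0) = -17*(-43) = 731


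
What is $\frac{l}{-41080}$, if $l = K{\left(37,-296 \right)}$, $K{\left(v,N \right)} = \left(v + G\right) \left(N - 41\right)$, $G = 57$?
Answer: $\frac{15839}{20540} \approx 0.77113$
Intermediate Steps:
$K{\left(v,N \right)} = \left(-41 + N\right) \left(57 + v\right)$ ($K{\left(v,N \right)} = \left(v + 57\right) \left(N - 41\right) = \left(57 + v\right) \left(-41 + N\right) = \left(-41 + N\right) \left(57 + v\right)$)
$l = -31678$ ($l = -2337 - 1517 + 57 \left(-296\right) - 10952 = -2337 - 1517 - 16872 - 10952 = -31678$)
$\frac{l}{-41080} = - \frac{31678}{-41080} = \left(-31678\right) \left(- \frac{1}{41080}\right) = \frac{15839}{20540}$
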